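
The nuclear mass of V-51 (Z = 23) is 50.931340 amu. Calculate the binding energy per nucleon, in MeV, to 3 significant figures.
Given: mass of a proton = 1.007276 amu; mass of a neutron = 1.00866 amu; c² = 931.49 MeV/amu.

8.74 MeV/nucleon

Z = 23, so N = A − Z = 51 − 23 = 28.
Σm = 23·m_p + 28·m_n = 23.167348 + 28.24248 = 51.409828 amu
The mass defect is 51.409828 − 50.931340 = 0.478488 amu.
Converting to energy: 0.478488 amu × 931.49 MeV/amu = 445.707 MeV
Per nucleon: 445.707 / 51 = 8.739 MeV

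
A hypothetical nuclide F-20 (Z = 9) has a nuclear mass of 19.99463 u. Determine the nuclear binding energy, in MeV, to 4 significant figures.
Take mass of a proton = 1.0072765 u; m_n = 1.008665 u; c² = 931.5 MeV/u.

Total constituent mass: 9 × 1.0072765 + 11 × 1.008665 = 20.1608035 u
The mass defect is 20.1608035 − 19.99463 = 0.1661735 u.
Binding energy = Δm·c² = 0.1661735 × 931.5 MeV/u = 154.791 MeV

154.8 MeV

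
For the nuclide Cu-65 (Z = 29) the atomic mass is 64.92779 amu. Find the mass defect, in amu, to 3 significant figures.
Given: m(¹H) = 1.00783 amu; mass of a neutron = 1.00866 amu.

0.611 amu

Mass of separated nucleons = 29(1.00783) + 36(1.00866) = 29.22707 + 36.31176 = 65.53883 amu
The mass defect is 65.53883 − 64.92779 = 0.61104 amu.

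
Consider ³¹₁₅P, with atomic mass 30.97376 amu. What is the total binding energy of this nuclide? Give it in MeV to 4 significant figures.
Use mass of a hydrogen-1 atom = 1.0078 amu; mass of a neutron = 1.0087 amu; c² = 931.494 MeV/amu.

263.1 MeV

With 15 protons and 16 neutrons (A = 31):
Σm = 15·m(¹H) + 16·m_n = 15.1170 + 16.1392 = 31.2562 amu
Δm = 31.2562 − 30.97376 = 0.28244 amu
E_B = 0.28244 × 931.494 = 263.091 MeV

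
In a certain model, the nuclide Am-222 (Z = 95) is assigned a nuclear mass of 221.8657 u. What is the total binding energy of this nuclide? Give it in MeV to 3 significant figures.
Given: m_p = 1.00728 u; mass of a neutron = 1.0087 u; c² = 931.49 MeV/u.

1800 MeV

With 95 protons and 127 neutrons (A = 222):
Σm = 95·m_p + 127·m_n = 95.69160 + 128.1049 = 223.79650 u
Mass defect Δm = 223.79650 − 221.8657 = 1.93080 u
Binding energy = Δm·c² = 1.93080 × 931.49 MeV/u = 1798.52 MeV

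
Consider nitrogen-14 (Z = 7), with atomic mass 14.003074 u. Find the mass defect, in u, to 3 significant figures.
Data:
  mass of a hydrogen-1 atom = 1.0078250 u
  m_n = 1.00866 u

0.112 u

Total constituent mass: 7 × 1.0078250 + 7 × 1.00866 = 14.1153950 u
Mass defect Δm = 14.1153950 − 14.003074 = 0.1123210 u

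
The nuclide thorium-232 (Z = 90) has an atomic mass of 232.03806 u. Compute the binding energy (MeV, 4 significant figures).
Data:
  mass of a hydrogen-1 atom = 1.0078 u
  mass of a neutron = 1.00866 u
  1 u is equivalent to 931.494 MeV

Σm = 90·m(¹H) + 142·m_n = 90.7020 + 143.22972 = 233.93172 u
Δm = 233.93172 − 232.03806 = 1.89366 u
Binding energy = Δm·c² = 1.89366 × 931.494 MeV/u = 1763.93 MeV

1764 MeV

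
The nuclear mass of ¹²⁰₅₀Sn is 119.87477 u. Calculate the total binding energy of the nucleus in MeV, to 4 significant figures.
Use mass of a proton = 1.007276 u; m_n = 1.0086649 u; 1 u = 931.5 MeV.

The nucleus contains 50 protons and 120 − 50 = 70 neutrons.
Total constituent mass: 50 × 1.007276 + 70 × 1.0086649 = 120.9703430 u
The mass defect is 120.9703430 − 119.87477 = 1.0955730 u.
Binding energy = Δm·c² = 1.0955730 × 931.5 MeV/u = 1020.53 MeV

1021 MeV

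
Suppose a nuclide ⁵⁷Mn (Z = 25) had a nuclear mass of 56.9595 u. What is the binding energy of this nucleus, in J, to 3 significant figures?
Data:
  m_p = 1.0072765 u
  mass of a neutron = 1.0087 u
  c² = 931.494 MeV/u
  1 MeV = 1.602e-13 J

7.47e-11 J

With 25 protons and 32 neutrons (A = 57):
Total constituent mass: 25 × 1.0072765 + 32 × 1.0087 = 57.4603125 u
Mass defect Δm = 57.4603125 − 56.9595 = 0.5008125 u
Converting to energy: 0.5008125 u × 931.494 MeV/u = 466.504 MeV
In joules: 466.504 MeV × 1.602e-13 J/MeV = 7.4734e-11 J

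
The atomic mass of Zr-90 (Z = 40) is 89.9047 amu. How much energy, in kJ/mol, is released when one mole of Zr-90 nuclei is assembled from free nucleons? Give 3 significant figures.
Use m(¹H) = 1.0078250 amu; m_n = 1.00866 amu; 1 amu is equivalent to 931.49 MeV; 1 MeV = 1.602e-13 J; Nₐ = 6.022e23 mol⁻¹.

Total constituent mass: 40 × 1.0078250 + 50 × 1.00866 = 90.7460000 amu
The mass defect is 90.7460000 − 89.9047 = 0.8413000 amu.
Binding energy = Δm·c² = 0.8413000 × 931.49 MeV/amu = 783.663 MeV
Per nucleus in joules: 783.663 MeV × 1.602e-13 J/MeV = 1.2554e-10 J
Per mole: 1.2554e-10 J × 6.022e23 mol⁻¹ = 7.5600e+13 J/mol

7.56e+10 kJ/mol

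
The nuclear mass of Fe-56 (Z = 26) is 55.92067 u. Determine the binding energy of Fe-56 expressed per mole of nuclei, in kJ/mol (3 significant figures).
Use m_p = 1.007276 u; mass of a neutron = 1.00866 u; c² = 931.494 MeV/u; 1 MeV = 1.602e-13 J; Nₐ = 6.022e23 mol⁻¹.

4.75e+10 kJ/mol

Σm = 26·m_p + 30·m_n = 26.189176 + 30.25980 = 56.448976 u
Mass defect Δm = 56.448976 − 55.92067 = 0.528306 u
Converting to energy: 0.528306 u × 931.494 MeV/u = 492.114 MeV
Per nucleus in joules: 492.114 MeV × 1.602e-13 J/MeV = 7.8837e-11 J
Per mole: 7.8837e-11 J × 6.022e23 mol⁻¹ = 4.7476e+13 J/mol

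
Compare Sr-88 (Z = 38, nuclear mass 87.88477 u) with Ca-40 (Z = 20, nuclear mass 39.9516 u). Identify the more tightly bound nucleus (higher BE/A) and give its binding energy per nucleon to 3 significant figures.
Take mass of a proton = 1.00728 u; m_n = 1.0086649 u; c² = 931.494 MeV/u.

Sr-88: Σm = 38(1.00728) + 50(1.0086649) = 88.7098850 u; Δm = 0.8251150 u; E_B = 768.59 MeV; E_B/A = 8.734 MeV
Ca-40: Σm = 20(1.00728) + 20(1.0086649) = 40.3188980 u; Δm = 0.3672980 u; E_B = 342.136 MeV; E_B/A = 8.553 MeV
Sr-88 has the higher binding energy per nucleon, so it is the more tightly bound nucleus.

Sr-88; 8.73 MeV/nucleon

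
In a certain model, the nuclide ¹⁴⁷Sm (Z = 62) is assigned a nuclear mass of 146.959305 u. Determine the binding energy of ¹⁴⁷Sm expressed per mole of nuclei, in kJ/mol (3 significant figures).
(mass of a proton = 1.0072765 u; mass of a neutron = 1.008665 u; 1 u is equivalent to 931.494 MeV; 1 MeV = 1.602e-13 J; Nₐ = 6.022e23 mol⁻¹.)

1.10e+11 kJ/mol

Σm = 62·m_p + 85·m_n = 62.4511430 + 85.736525 = 148.1876680 u
Mass defect Δm = 148.1876680 − 146.959305 = 1.2283630 u
Converting to energy: 1.2283630 u × 931.494 MeV/u = 1144.21 MeV
Per nucleus in joules: 1144.21 MeV × 1.602e-13 J/MeV = 1.8330e-10 J
Per mole: 1.8330e-10 J × 6.022e23 mol⁻¹ = 1.1038e+14 J/mol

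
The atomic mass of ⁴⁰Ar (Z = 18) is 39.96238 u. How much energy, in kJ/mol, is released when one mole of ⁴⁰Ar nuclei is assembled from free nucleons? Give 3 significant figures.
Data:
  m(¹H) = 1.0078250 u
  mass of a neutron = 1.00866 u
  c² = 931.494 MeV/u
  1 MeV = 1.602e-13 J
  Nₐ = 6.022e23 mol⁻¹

Z = 18, so N = A − Z = 40 − 18 = 22.
Σm = 18·m(¹H) + 22·m_n = 18.1408500 + 22.19052 = 40.3313700 u
Δm = 40.3313700 − 39.96238 = 0.3689900 u
E_B = 0.3689900 × 931.494 = 343.712 MeV
Per nucleus in joules: 343.712 MeV × 1.602e-13 J/MeV = 5.5063e-11 J
Per mole: 5.5063e-11 J × 6.022e23 mol⁻¹ = 3.3159e+13 J/mol

3.32e+10 kJ/mol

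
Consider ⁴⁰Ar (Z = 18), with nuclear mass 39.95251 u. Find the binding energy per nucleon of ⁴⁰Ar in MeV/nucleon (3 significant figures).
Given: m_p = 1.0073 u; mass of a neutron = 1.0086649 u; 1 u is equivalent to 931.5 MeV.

With 18 protons and 22 neutrons (A = 40):
Total constituent mass: 18 × 1.0073 + 22 × 1.0086649 = 40.3220278 u
Δm = 40.3220278 − 39.95251 = 0.3695178 u
Converting to energy: 0.3695178 u × 931.5 MeV/u = 344.206 MeV
Dividing by A = 40 gives 8.605 MeV per nucleon.

8.61 MeV/nucleon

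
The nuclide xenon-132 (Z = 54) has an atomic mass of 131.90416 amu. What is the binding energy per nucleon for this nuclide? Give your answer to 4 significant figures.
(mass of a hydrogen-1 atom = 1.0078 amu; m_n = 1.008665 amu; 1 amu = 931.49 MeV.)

Z = 54, so N = A − Z = 132 − 54 = 78.
Total constituent mass: 54 × 1.0078 + 78 × 1.008665 = 133.097070 amu
Mass defect Δm = 133.097070 − 131.90416 = 1.192910 amu
Binding energy = Δm·c² = 1.192910 × 931.49 MeV/amu = 1111.18 MeV
BE/A = 1111.18 MeV / 132 = 8.418 MeV/nucleon

8.418 MeV/nucleon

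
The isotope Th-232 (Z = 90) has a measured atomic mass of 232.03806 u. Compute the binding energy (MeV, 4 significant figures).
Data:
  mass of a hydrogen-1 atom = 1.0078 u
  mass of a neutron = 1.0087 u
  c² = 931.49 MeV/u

Z = 90, so N = A − Z = 232 − 90 = 142.
Total constituent mass: 90 × 1.0078 + 142 × 1.0087 = 233.9374 u
Mass defect Δm = 233.9374 − 232.03806 = 1.89934 u
Converting to energy: 1.89934 u × 931.49 MeV/u = 1769.22 MeV

1769 MeV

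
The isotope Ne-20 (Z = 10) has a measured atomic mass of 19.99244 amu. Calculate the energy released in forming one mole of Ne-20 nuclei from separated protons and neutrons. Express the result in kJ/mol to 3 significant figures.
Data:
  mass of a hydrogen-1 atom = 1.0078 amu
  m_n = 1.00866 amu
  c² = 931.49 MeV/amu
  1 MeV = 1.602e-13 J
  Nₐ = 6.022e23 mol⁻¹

1.55e+10 kJ/mol

Σm = 10·m(¹H) + 10·m_n = 10.0780 + 10.08660 = 20.16460 amu
Mass defect Δm = 20.16460 − 19.99244 = 0.17216 amu
Binding energy = Δm·c² = 0.17216 × 931.49 MeV/amu = 160.365 MeV
Per nucleus in joules: 160.365 MeV × 1.602e-13 J/MeV = 2.5690e-11 J
Per mole: 2.5690e-11 J × 6.022e23 mol⁻¹ = 1.5471e+13 J/mol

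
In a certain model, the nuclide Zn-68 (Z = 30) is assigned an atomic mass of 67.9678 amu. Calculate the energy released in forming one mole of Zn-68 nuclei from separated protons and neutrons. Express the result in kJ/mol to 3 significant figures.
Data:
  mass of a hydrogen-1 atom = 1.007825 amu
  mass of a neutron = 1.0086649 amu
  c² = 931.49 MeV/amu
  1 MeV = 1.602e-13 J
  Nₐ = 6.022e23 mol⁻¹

5.36e+10 kJ/mol

The nucleus contains 30 protons and 68 − 30 = 38 neutrons.
Total constituent mass: 30 × 1.007825 + 38 × 1.0086649 = 68.5640162 amu
Δm = 68.5640162 − 67.9678 = 0.5962162 amu
Converting to energy: 0.5962162 amu × 931.49 MeV/amu = 555.369 MeV
Per nucleus in joules: 555.369 MeV × 1.602e-13 J/MeV = 8.8970e-11 J
Per mole: 8.8970e-11 J × 6.022e23 mol⁻¹ = 5.3578e+13 J/mol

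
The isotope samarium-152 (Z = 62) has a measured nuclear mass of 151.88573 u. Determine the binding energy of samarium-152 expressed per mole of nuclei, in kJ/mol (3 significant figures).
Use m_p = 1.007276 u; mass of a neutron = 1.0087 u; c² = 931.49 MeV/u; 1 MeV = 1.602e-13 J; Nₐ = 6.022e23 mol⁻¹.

1.21e+11 kJ/mol

Σm = 62·m_p + 90·m_n = 62.451112 + 90.7830 = 153.234112 u
Δm = 153.234112 − 151.88573 = 1.348382 u
Binding energy = Δm·c² = 1.348382 × 931.49 MeV/u = 1256.00 MeV
Per nucleus in joules: 1256.00 MeV × 1.602e-13 J/MeV = 2.0121e-10 J
Per mole: 2.0121e-10 J × 6.022e23 mol⁻¹ = 1.2117e+14 J/mol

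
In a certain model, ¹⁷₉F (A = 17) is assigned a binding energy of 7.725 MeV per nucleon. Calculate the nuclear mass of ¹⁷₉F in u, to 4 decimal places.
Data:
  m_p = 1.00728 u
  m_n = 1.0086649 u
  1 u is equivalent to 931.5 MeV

Total binding energy = 17 × 7.725 = 131.325 MeV
Mass defect = 131.325 MeV / (931.5 MeV/u) = 0.140982 u
Constituent mass = 9(1.00728) + 8(1.0086649) = 17.1348392 u
Nuclear mass = 17.1348392 − 0.140982 = 16.9938572 u ≈ 16.9939 u (to 4 decimal places)

16.9939 u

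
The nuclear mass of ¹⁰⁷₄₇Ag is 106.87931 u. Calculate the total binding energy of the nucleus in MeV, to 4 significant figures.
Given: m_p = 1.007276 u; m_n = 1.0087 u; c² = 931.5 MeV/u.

Σm = 47·m_p + 60·m_n = 47.341972 + 60.5220 = 107.863972 u
The mass defect is 107.863972 − 106.87931 = 0.984662 u.
E_B = 0.984662 × 931.5 = 917.213 MeV

917.2 MeV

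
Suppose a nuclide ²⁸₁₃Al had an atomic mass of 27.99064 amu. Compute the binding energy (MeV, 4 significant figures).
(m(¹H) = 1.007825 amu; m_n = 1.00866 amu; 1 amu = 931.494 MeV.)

224.5 MeV

Σm = 13·m(¹H) + 15·m_n = 13.101725 + 15.12990 = 28.231625 amu
The mass defect is 28.231625 − 27.99064 = 0.240985 amu.
Binding energy = Δm·c² = 0.240985 × 931.494 MeV/amu = 224.476 MeV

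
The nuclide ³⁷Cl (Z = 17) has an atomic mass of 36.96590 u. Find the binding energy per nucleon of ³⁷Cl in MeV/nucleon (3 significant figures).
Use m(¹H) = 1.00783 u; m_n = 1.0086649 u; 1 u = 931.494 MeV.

Total constituent mass: 17 × 1.00783 + 20 × 1.0086649 = 37.3064080 u
The mass defect is 37.3064080 − 36.96590 = 0.3405080 u.
Converting to energy: 0.3405080 u × 931.494 MeV/u = 317.181 MeV
Dividing by A = 37 gives 8.572 MeV per nucleon.

8.57 MeV/nucleon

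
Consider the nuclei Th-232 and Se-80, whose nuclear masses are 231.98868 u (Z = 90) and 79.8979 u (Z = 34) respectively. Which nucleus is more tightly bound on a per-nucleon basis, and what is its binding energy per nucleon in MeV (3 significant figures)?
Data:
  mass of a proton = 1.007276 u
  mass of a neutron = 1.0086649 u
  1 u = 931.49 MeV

Th-232: Σm = 90(1.007276) + 142(1.0086649) = 233.8852558 u; Δm = 1.8965758 u; E_B = 1766.64 MeV; E_B/A = 7.6148 MeV
Se-80: Σm = 34(1.007276) + 46(1.0086649) = 80.6459694 u; Δm = 0.7480694 u; E_B = 696.82 MeV; E_B/A = 8.710 MeV
Se-80 has the higher binding energy per nucleon, so it is the more tightly bound nucleus.

Se-80; 8.71 MeV/nucleon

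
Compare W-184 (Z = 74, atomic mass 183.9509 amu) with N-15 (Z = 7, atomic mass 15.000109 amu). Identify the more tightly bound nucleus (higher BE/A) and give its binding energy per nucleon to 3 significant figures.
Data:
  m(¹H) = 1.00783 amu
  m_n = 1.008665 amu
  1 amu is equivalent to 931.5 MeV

W-184; 8.01 MeV/nucleon

W-184: Σm = 74(1.00783) + 110(1.008665) = 185.532570 amu; Δm = 1.581670 amu; E_B = 1473.3 MeV; E_B/A = 8.007 MeV
N-15: Σm = 7(1.00783) + 8(1.008665) = 15.124130 amu; Δm = 0.124021 amu; E_B = 115.53 MeV; E_B/A = 7.702 MeV
W-184 has the higher binding energy per nucleon, so it is the more tightly bound nucleus.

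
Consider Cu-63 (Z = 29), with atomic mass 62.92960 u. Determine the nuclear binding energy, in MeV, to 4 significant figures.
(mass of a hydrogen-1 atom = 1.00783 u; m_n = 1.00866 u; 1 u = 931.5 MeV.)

551.4 MeV

Total constituent mass: 29 × 1.00783 + 34 × 1.00866 = 63.52151 u
Mass defect Δm = 63.52151 − 62.92960 = 0.59191 u
Binding energy = Δm·c² = 0.59191 × 931.5 MeV/u = 551.364 MeV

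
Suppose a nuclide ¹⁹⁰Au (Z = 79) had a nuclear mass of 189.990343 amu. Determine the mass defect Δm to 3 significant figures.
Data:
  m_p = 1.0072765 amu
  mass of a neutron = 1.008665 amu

Z = 79, so N = A − Z = 190 − 79 = 111.
Mass of separated nucleons = 79(1.0072765) + 111(1.008665) = 79.5748435 + 111.961815 = 191.5366585 amu
Δm = 191.5366585 − 189.990343 = 1.5463155 amu

1.55 amu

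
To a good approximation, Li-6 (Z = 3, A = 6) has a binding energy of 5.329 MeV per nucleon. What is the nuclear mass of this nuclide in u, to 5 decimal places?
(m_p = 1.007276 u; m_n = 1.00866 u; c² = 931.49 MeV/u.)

Total binding energy = 6 × 5.329 = 31.974 MeV
Mass defect = 31.974 MeV / (931.49 MeV/u) = 0.0343257 u
Constituent mass = 3(1.007276) + 3(1.00866) = 6.047808 u
Nuclear mass = 6.047808 − 0.0343257 = 6.0134823 u ≈ 6.01348 u (to 5 decimal places)

6.01348 u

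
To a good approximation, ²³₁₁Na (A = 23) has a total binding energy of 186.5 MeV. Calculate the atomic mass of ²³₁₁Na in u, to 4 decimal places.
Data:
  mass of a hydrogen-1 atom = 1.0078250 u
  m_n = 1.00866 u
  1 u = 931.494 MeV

Mass defect = 186.5 MeV / (931.494 MeV/u) = 0.200216 u
Constituent mass = 11(1.0078250) + 12(1.00866) = 23.1899950 u
Atomic mass = 23.1899950 − 0.200216 = 22.9897790 u ≈ 22.9898 u (to 4 decimal places)

22.9898 u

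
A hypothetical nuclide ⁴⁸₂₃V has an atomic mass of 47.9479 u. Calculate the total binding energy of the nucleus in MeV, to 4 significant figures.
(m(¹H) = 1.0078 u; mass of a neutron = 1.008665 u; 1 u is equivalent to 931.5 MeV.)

With 23 protons and 25 neutrons (A = 48):
Total constituent mass: 23 × 1.0078 + 25 × 1.008665 = 48.396025 u
The mass defect is 48.396025 − 47.9479 = 0.448125 u.
E_B = 0.448125 × 931.5 = 417.428 MeV

417.4 MeV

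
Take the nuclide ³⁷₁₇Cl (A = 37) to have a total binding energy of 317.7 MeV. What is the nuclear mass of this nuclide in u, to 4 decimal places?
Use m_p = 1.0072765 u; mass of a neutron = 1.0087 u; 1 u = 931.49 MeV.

Mass defect = 317.7 MeV / (931.49 MeV/u) = 0.341066 u
Constituent mass = 17(1.0072765) + 20(1.0087) = 37.2977005 u
Nuclear mass = 37.2977005 − 0.341066 = 36.9566345 u ≈ 36.9566 u (to 4 decimal places)

36.9566 u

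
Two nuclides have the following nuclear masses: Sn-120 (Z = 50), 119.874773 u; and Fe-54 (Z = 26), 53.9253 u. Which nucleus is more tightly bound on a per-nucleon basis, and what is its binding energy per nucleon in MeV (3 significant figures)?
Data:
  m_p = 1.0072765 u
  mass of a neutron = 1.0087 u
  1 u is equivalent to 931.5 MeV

Fe-54; 8.75 MeV/nucleon

Sn-120: Σm = 50(1.0072765) + 70(1.0087) = 120.9728250 u; Δm = 1.0980520 u; E_B = 1022.84 MeV; E_B/A = 8.524 MeV
Fe-54: Σm = 26(1.0072765) + 28(1.0087) = 54.4327890 u; Δm = 0.5074890 u; E_B = 472.73 MeV; E_B/A = 8.754 MeV
Fe-54 has the higher binding energy per nucleon, so it is the more tightly bound nucleus.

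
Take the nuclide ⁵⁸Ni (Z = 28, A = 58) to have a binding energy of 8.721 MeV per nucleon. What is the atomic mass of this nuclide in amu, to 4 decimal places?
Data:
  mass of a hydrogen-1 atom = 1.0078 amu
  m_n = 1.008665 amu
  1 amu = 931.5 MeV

Total binding energy = 58 × 8.721 = 505.818 MeV
Mass defect = 505.818 MeV / (931.5 MeV/amu) = 0.543014 amu
Constituent mass = 28(1.0078) + 30(1.008665) = 58.478350 amu
Atomic mass = 58.478350 − 0.543014 = 57.935336 amu ≈ 57.9353 amu (to 4 decimal places)

57.9353 amu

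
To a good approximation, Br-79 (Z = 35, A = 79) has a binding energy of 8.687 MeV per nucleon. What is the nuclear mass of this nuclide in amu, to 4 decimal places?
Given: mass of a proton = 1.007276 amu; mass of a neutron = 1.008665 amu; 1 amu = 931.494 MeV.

Total binding energy = 79 × 8.687 = 686.273 MeV
Mass defect = 686.273 MeV / (931.494 MeV/amu) = 0.736744 amu
Constituent mass = 35(1.007276) + 44(1.008665) = 79.635920 amu
Nuclear mass = 79.635920 − 0.736744 = 78.899176 amu ≈ 78.8992 amu (to 4 decimal places)

78.8992 amu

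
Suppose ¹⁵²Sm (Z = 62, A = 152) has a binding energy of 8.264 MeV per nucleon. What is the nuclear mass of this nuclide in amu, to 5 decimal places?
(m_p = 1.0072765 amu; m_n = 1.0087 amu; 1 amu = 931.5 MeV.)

Total binding energy = 152 × 8.264 = 1256.128 MeV
Mass defect = 1256.128 MeV / (931.5 MeV/amu) = 1.3485003 amu
Constituent mass = 62(1.0072765) + 90(1.0087) = 153.2341430 amu
Nuclear mass = 153.2341430 − 1.3485003 = 151.8856427 amu ≈ 151.88564 amu (to 5 decimal places)

151.88564 amu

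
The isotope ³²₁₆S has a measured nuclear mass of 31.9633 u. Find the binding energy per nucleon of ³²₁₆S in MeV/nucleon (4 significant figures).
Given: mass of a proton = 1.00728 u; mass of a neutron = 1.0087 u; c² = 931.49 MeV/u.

8.511 MeV/nucleon

Total constituent mass: 16 × 1.00728 + 16 × 1.0087 = 32.25568 u
Δm = 32.25568 − 31.9633 = 0.29238 u
Converting to energy: 0.29238 u × 931.49 MeV/u = 272.349 MeV
Dividing by A = 32 gives 8.511 MeV per nucleon.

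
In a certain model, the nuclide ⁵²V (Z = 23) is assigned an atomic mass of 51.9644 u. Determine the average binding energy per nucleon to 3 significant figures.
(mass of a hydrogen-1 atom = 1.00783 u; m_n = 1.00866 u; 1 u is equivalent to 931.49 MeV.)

8.36 MeV/nucleon

The nucleus contains 23 protons and 52 − 23 = 29 neutrons.
Mass of separated nucleons = 23(1.00783) + 29(1.00866) = 23.18009 + 29.25114 = 52.43123 u
Mass defect Δm = 52.43123 − 51.9644 = 0.46683 u
Converting to energy: 0.46683 u × 931.49 MeV/u = 434.847 MeV
BE/A = 434.847 MeV / 52 = 8.362 MeV/nucleon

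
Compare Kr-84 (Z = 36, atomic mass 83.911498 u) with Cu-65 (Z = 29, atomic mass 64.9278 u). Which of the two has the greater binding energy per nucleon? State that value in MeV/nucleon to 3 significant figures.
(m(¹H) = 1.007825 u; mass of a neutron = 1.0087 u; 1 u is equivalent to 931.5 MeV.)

Kr-84: Σm = 36(1.007825) + 48(1.0087) = 84.699300 u; Δm = 0.787802 u; E_B = 733.84 MeV; E_B/A = 8.736 MeV
Cu-65: Σm = 29(1.007825) + 36(1.0087) = 65.540125 u; Δm = 0.612325 u; E_B = 570.38 MeV; E_B/A = 8.775 MeV
Cu-65 has the higher binding energy per nucleon, so it is the more tightly bound nucleus.

Cu-65; 8.78 MeV/nucleon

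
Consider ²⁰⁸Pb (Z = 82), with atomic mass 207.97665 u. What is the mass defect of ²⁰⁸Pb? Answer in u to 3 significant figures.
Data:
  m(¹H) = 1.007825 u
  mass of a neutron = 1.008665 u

With 82 protons and 126 neutrons (A = 208):
Σm = 82·m(¹H) + 126·m_n = 82.641650 + 127.091790 = 209.733440 u
The mass defect is 209.733440 − 207.97665 = 1.756790 u.

1.76 u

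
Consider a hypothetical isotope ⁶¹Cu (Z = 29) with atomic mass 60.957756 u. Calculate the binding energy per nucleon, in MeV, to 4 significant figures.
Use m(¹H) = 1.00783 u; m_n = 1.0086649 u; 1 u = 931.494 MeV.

8.347 MeV/nucleon

Z = 29, so N = A − Z = 61 − 29 = 32.
Σm = 29·m(¹H) + 32·m_n = 29.22707 + 32.2772768 = 61.5043468 u
The mass defect is 61.5043468 − 60.957756 = 0.5465908 u.
E_B = 0.5465908 × 931.494 = 509.146 MeV
BE/A = 509.146 MeV / 61 = 8.347 MeV/nucleon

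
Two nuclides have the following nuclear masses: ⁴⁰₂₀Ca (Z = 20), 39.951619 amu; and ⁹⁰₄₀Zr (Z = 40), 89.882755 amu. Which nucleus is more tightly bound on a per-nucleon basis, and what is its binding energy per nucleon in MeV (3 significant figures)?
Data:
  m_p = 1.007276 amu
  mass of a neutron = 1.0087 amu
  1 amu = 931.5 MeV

⁹⁰₄₀Zr; 8.73 MeV/nucleon

⁴⁰₂₀Ca: Σm = 20(1.007276) + 20(1.0087) = 40.319520 amu; Δm = 0.367901 amu; E_B = 342.6998 MeV; E_B/A = 8.567 MeV
⁹⁰₄₀Zr: Σm = 40(1.007276) + 50(1.0087) = 90.726040 amu; Δm = 0.843285 amu; E_B = 785.52 MeV; E_B/A = 8.728 MeV
⁹⁰₄₀Zr has the higher binding energy per nucleon, so it is the more tightly bound nucleus.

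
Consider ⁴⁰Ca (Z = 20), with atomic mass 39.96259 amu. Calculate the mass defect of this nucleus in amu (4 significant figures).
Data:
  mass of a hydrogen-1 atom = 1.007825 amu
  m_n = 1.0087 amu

The nucleus contains 20 protons and 40 − 20 = 20 neutrons.
Mass of separated nucleons = 20(1.007825) + 20(1.0087) = 20.156500 + 20.1740 = 40.330500 amu
Mass defect Δm = 40.330500 − 39.96259 = 0.367910 amu

0.3679 amu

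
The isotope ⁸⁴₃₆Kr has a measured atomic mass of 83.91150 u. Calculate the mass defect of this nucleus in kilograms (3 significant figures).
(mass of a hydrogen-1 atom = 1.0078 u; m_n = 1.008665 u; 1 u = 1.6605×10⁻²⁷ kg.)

Z = 36, so N = A − Z = 84 − 36 = 48.
Mass of separated nucleons = 36(1.0078) + 48(1.008665) = 36.2808 + 48.415920 = 84.696720 u
Mass defect Δm = 84.696720 − 83.91150 = 0.785220 u
In SI units: 0.785220 u × 1.6605×10⁻²⁷ kg/u = 1.3039e-27 kg

1.30e-27 kg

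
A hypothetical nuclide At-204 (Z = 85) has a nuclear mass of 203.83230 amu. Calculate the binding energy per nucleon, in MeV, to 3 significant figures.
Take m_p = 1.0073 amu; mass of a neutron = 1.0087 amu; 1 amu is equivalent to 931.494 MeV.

The nucleus contains 85 protons and 204 − 85 = 119 neutrons.
Mass of separated nucleons = 85(1.0073) + 119(1.0087) = 85.6205 + 120.0353 = 205.6558 amu
The mass defect is 205.6558 − 203.83230 = 1.82350 amu.
E_B = 1.82350 × 931.494 = 1698.58 MeV
Per nucleon: 1698.58 / 204 = 8.326 MeV

8.33 MeV/nucleon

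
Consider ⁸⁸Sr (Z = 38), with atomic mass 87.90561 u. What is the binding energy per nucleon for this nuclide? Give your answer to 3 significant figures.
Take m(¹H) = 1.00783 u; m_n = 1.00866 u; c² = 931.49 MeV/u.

Z = 38, so N = A − Z = 88 − 38 = 50.
Total constituent mass: 38 × 1.00783 + 50 × 1.00866 = 88.73054 u
Mass defect Δm = 88.73054 − 87.90561 = 0.82493 u
E_B = 0.82493 × 931.49 = 768.414 MeV
BE/A = 768.414 MeV / 88 = 8.732 MeV/nucleon

8.73 MeV/nucleon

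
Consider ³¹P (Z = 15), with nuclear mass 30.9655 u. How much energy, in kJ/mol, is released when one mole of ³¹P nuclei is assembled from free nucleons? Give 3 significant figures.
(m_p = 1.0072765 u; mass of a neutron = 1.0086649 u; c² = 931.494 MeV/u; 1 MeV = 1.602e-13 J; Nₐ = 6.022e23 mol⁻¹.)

2.54e+10 kJ/mol

With 15 protons and 16 neutrons (A = 31):
Mass of separated nucleons = 15(1.0072765) + 16(1.0086649) = 15.1091475 + 16.1386384 = 31.2477859 u
The mass defect is 31.2477859 − 30.9655 = 0.2822859 u.
E_B = 0.2822859 × 931.494 = 262.948 MeV
Per nucleus in joules: 262.948 MeV × 1.602e-13 J/MeV = 4.2124e-11 J
Per mole: 4.2124e-11 J × 6.022e23 mol⁻¹ = 2.5367e+13 J/mol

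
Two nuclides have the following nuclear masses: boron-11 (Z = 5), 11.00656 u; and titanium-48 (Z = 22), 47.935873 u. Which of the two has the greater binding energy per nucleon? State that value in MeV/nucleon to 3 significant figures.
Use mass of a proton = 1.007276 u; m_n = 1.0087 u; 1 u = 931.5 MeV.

titanium-48; 8.74 MeV/nucleon

boron-11: Σm = 5(1.007276) + 6(1.0087) = 11.088580 u; Δm = 0.082020 u; E_B = 76.402 MeV; E_B/A = 6.946 MeV
titanium-48: Σm = 22(1.007276) + 26(1.0087) = 48.386272 u; Δm = 0.450399 u; E_B = 419.55 MeV; E_B/A = 8.741 MeV
titanium-48 has the higher binding energy per nucleon, so it is the more tightly bound nucleus.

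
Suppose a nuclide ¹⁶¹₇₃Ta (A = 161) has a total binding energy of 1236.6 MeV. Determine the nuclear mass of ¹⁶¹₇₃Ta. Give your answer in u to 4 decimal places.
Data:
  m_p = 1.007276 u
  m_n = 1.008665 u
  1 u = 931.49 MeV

Mass defect = 1236.6 MeV / (931.49 MeV/u) = 1.327550 u
Constituent mass = 73(1.007276) + 88(1.008665) = 162.293668 u
Nuclear mass = 162.293668 − 1.327550 = 160.966118 u ≈ 160.9661 u (to 4 decimal places)

160.9661 u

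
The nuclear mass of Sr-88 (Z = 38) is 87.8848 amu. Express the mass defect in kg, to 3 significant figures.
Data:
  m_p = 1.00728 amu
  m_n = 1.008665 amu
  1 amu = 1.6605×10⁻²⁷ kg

Σm = 38·m_p + 50·m_n = 38.27664 + 50.433250 = 88.709890 amu
Mass defect Δm = 88.709890 − 87.8848 = 0.825090 amu
In SI units: 0.825090 amu × 1.6605×10⁻²⁷ kg/amu = 1.3701e-27 kg

1.37e-27 kg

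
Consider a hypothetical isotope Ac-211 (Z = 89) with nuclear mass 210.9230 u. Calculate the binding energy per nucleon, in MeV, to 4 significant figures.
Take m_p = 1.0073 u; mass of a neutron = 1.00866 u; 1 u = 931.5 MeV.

7.872 MeV/nucleon

Mass of separated nucleons = 89(1.0073) + 122(1.00866) = 89.6497 + 123.05652 = 212.70622 u
Δm = 212.70622 − 210.9230 = 1.78322 u
Binding energy = Δm·c² = 1.78322 × 931.5 MeV/u = 1661.07 MeV
BE/A = 1661.07 MeV / 211 = 7.872 MeV/nucleon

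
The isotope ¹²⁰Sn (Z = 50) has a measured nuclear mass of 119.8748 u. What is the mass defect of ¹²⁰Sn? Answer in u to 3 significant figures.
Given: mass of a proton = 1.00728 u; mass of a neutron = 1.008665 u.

1.10 u

With 50 protons and 70 neutrons (A = 120):
Total constituent mass: 50 × 1.00728 + 70 × 1.008665 = 120.970550 u
Mass defect Δm = 120.970550 − 119.8748 = 1.095750 u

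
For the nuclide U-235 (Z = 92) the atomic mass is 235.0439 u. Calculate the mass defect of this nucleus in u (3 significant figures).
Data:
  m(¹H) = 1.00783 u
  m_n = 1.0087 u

1.92 u

The nucleus contains 92 protons and 235 − 92 = 143 neutrons.
Total constituent mass: 92 × 1.00783 + 143 × 1.0087 = 236.96446 u
The mass defect is 236.96446 − 235.0439 = 1.92056 u.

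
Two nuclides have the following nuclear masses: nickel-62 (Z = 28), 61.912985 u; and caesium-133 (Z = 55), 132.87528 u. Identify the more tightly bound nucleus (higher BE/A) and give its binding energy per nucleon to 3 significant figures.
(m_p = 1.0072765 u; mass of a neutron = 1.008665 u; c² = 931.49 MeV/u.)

nickel-62; 8.79 MeV/nucleon

nickel-62: Σm = 28(1.0072765) + 34(1.008665) = 62.4983520 u; Δm = 0.5853670 u; E_B = 545.264 MeV; E_B/A = 8.7946 MeV
caesium-133: Σm = 55(1.0072765) + 78(1.008665) = 134.0760775 u; Δm = 1.2007975 u; E_B = 1118.5 MeV; E_B/A = 8.410 MeV
nickel-62 has the higher binding energy per nucleon, so it is the more tightly bound nucleus.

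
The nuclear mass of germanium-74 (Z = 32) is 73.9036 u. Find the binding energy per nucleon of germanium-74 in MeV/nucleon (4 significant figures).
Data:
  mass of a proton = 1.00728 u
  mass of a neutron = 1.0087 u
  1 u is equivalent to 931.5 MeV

With 32 protons and 42 neutrons (A = 74):
Σm = 32·m_p + 42·m_n = 32.23296 + 42.3654 = 74.59836 u
The mass defect is 74.59836 − 73.9036 = 0.69476 u.
E_B = 0.69476 × 931.5 = 647.169 MeV
Per nucleon: 647.169 / 74 = 8.746 MeV

8.746 MeV/nucleon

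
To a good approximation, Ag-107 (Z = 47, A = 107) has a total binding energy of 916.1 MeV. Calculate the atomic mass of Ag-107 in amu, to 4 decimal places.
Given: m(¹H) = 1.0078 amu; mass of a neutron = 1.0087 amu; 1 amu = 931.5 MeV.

Mass defect = 916.1 MeV / (931.5 MeV/amu) = 0.983468 amu
Constituent mass = 47(1.0078) + 60(1.0087) = 107.8886 amu
Atomic mass = 107.8886 − 0.983468 = 106.905132 amu ≈ 106.9051 amu (to 4 decimal places)

106.9051 amu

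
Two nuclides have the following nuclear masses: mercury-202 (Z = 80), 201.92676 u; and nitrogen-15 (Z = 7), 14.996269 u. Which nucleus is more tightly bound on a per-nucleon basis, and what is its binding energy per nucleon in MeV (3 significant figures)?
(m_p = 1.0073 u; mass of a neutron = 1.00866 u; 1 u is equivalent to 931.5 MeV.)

mercury-202: Σm = 80(1.0073) + 122(1.00866) = 203.64052 u; Δm = 1.71376 u; E_B = 1596.4 MeV; E_B/A = 7.903 MeV
nitrogen-15: Σm = 7(1.0073) + 8(1.00866) = 15.12038 u; Δm = 0.124111 u; E_B = 115.61 MeV; E_B/A = 7.707 MeV
mercury-202 has the higher binding energy per nucleon, so it is the more tightly bound nucleus.

mercury-202; 7.90 MeV/nucleon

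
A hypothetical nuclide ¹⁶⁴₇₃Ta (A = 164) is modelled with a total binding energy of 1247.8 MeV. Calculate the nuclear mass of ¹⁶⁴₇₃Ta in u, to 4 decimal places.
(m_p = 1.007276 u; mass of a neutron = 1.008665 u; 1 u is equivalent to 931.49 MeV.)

163.9801 u

Mass defect = 1247.8 MeV / (931.49 MeV/u) = 1.339574 u
Constituent mass = 73(1.007276) + 91(1.008665) = 165.319663 u
Nuclear mass = 165.319663 − 1.339574 = 163.980089 u ≈ 163.9801 u (to 4 decimal places)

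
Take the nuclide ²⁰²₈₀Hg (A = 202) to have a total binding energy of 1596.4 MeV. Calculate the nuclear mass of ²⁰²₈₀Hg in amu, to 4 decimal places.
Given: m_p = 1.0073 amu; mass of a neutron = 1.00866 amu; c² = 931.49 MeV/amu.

Mass defect = 1596.4 MeV / (931.49 MeV/amu) = 1.713813 amu
Constituent mass = 80(1.0073) + 122(1.00866) = 203.64052 amu
Nuclear mass = 203.64052 − 1.713813 = 201.926707 amu ≈ 201.9267 amu (to 4 decimal places)

201.9267 amu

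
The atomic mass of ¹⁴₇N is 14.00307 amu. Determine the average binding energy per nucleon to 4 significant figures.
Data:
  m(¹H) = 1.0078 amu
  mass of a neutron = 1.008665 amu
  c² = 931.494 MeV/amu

Z = 7, so N = A − Z = 14 − 7 = 7.
Total constituent mass: 7 × 1.0078 + 7 × 1.008665 = 14.115255 amu
The mass defect is 14.115255 − 14.00307 = 0.112185 amu.
E_B = 0.112185 × 931.494 = 104.500 MeV
Dividing by A = 14 gives 7.464 MeV per nucleon.

7.464 MeV/nucleon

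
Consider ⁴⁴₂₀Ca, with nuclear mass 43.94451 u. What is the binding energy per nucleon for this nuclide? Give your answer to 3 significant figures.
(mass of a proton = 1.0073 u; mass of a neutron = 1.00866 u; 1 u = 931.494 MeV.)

8.67 MeV/nucleon

With 20 protons and 24 neutrons (A = 44):
Total constituent mass: 20 × 1.0073 + 24 × 1.00866 = 44.35384 u
Δm = 44.35384 − 43.94451 = 0.40933 u
Binding energy = Δm·c² = 0.40933 × 931.494 MeV/u = 381.288 MeV
Dividing by A = 44 gives 8.666 MeV per nucleon.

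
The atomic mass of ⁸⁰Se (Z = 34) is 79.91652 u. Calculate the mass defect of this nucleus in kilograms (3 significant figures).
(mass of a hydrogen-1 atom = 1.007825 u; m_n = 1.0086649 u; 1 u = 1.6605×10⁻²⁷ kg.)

With 34 protons and 46 neutrons (A = 80):
Total constituent mass: 34 × 1.007825 + 46 × 1.0086649 = 80.6646354 u
Mass defect Δm = 80.6646354 − 79.91652 = 0.7481154 u
In SI units: 0.7481154 u × 1.6605×10⁻²⁷ kg/u = 1.2422e-27 kg

1.24e-27 kg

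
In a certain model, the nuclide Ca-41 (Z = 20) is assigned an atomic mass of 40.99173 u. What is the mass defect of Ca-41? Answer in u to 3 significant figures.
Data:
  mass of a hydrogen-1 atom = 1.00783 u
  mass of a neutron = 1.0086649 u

Total constituent mass: 20 × 1.00783 + 21 × 1.0086649 = 41.3385629 u
The mass defect is 41.3385629 − 40.99173 = 0.3468329 u.

0.347 u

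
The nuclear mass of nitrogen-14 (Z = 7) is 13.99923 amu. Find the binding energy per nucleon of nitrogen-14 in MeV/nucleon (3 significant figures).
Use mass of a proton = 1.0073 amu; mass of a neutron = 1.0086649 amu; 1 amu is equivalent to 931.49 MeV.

7.49 MeV/nucleon

Z = 7, so N = A − Z = 14 − 7 = 7.
Mass of separated nucleons = 7(1.0073) + 7(1.0086649) = 7.0511 + 7.0606543 = 14.1117543 amu
Mass defect Δm = 14.1117543 − 13.99923 = 0.1125243 amu
Converting to energy: 0.1125243 amu × 931.49 MeV/amu = 104.815 MeV
Dividing by A = 14 gives 7.487 MeV per nucleon.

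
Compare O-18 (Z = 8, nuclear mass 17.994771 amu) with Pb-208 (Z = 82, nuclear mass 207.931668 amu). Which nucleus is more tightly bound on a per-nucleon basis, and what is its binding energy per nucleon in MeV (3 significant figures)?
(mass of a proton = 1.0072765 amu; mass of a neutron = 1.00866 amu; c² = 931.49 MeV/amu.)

O-18: Σm = 8(1.0072765) + 10(1.00866) = 18.1448120 amu; Δm = 0.1500410 amu; E_B = 139.7617 MeV; E_B/A = 7.7645 MeV
Pb-208: Σm = 82(1.0072765) + 126(1.00866) = 209.6878330 amu; Δm = 1.7561650 amu; E_B = 1635.85 MeV; E_B/A = 7.8647 MeV
Pb-208 has the higher binding energy per nucleon, so it is the more tightly bound nucleus.

Pb-208; 7.86 MeV/nucleon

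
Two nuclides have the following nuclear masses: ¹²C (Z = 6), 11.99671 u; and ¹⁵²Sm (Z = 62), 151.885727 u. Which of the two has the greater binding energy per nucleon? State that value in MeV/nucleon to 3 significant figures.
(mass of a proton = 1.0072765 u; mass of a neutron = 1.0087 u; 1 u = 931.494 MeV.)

¹²C: Σm = 6(1.0072765) + 6(1.0087) = 12.0958590 u; Δm = 0.0991490 u; E_B = 92.357 MeV; E_B/A = 7.696 MeV
¹⁵²Sm: Σm = 62(1.0072765) + 90(1.0087) = 153.2341430 u; Δm = 1.3484160 u; E_B = 1256.0 MeV; E_B/A = 8.263 MeV
¹⁵²Sm has the higher binding energy per nucleon, so it is the more tightly bound nucleus.

¹⁵²Sm; 8.26 MeV/nucleon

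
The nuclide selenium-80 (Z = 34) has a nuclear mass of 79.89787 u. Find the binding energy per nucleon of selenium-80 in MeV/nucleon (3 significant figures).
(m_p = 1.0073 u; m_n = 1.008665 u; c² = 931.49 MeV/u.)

The nucleus contains 34 protons and 80 − 34 = 46 neutrons.
Total constituent mass: 34 × 1.0073 + 46 × 1.008665 = 80.646790 u
Mass defect Δm = 80.646790 − 79.89787 = 0.748920 u
E_B = 0.748920 × 931.49 = 697.611 MeV
Per nucleon: 697.611 / 80 = 8.720 MeV

8.72 MeV/nucleon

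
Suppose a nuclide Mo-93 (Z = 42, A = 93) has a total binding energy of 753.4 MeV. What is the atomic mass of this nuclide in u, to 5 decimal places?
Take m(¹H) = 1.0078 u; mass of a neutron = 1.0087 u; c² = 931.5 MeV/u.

92.96250 u

Mass defect = 753.4 MeV / (931.5 MeV/u) = 0.8088030 u
Constituent mass = 42(1.0078) + 51(1.0087) = 93.7713 u
Atomic mass = 93.7713 − 0.8088030 = 92.9624970 u ≈ 92.96250 u (to 5 decimal places)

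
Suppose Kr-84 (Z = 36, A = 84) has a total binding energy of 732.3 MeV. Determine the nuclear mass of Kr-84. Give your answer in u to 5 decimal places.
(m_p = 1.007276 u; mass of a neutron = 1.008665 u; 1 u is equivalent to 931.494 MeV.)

Mass defect = 732.3 MeV / (931.494 MeV/u) = 0.7861564 u
Constituent mass = 36(1.007276) + 48(1.008665) = 84.677856 u
Nuclear mass = 84.677856 − 0.7861564 = 83.8916996 u ≈ 83.89170 u (to 5 decimal places)

83.89170 u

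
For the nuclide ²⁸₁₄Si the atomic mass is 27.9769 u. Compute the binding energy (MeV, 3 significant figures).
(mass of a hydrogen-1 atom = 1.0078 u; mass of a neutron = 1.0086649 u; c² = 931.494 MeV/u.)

With 14 protons and 14 neutrons (A = 28):
Mass of separated nucleons = 14(1.0078) + 14(1.0086649) = 14.1092 + 14.1213086 = 28.2305086 u
Mass defect Δm = 28.2305086 − 27.9769 = 0.2536086 u
E_B = 0.2536086 × 931.494 = 236.235 MeV

236 MeV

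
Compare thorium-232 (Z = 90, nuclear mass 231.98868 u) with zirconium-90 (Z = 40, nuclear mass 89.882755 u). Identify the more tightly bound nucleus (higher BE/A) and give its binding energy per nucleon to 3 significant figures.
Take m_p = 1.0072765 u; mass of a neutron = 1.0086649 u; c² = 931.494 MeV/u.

zirconium-90; 8.71 MeV/nucleon

thorium-232: Σm = 90(1.0072765) + 142(1.0086649) = 233.8853008 u; Δm = 1.8966208 u; E_B = 1766.7 MeV; E_B/A = 7.615 MeV
zirconium-90: Σm = 40(1.0072765) + 50(1.0086649) = 90.7243050 u; Δm = 0.8415500 u; E_B = 783.90 MeV; E_B/A = 8.710 MeV
zirconium-90 has the higher binding energy per nucleon, so it is the more tightly bound nucleus.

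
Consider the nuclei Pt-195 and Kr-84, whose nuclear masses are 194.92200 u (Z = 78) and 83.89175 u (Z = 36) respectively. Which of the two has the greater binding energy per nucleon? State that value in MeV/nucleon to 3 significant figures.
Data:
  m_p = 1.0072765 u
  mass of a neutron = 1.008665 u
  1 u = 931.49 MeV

Kr-84; 8.72 MeV/nucleon

Pt-195: Σm = 78(1.0072765) + 117(1.008665) = 196.5813720 u; Δm = 1.6593720 u; E_B = 1545.7 MeV; E_B/A = 7.927 MeV
Kr-84: Σm = 36(1.0072765) + 48(1.008665) = 84.6778740 u; Δm = 0.7861240 u; E_B = 732.267 MeV; E_B/A = 8.717 MeV
Kr-84 has the higher binding energy per nucleon, so it is the more tightly bound nucleus.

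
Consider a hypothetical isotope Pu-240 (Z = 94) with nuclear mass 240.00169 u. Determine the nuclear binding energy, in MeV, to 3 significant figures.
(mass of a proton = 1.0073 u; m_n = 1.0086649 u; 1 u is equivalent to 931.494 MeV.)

1820 MeV

Σm = 94·m_p + 146·m_n = 94.6862 + 147.2650754 = 241.9512754 u
Δm = 241.9512754 − 240.00169 = 1.9495854 u
E_B = 1.9495854 × 931.494 = 1816.03 MeV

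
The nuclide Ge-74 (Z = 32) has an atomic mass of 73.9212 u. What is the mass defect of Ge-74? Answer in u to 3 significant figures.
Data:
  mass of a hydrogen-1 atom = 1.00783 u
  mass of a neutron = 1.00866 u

0.693 u

Σm = 32·m(¹H) + 42·m_n = 32.25056 + 42.36372 = 74.61428 u
Mass defect Δm = 74.61428 − 73.9212 = 0.69308 u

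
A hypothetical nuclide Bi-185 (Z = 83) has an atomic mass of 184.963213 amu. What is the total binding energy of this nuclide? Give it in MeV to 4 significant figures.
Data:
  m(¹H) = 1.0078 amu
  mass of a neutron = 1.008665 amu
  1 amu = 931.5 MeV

With 83 protons and 102 neutrons (A = 185):
Mass of separated nucleons = 83(1.0078) + 102(1.008665) = 83.6474 + 102.883830 = 186.531230 amu
Δm = 186.531230 − 184.963213 = 1.568017 amu
Converting to energy: 1.568017 amu × 931.5 MeV/amu = 1460.61 MeV

1461 MeV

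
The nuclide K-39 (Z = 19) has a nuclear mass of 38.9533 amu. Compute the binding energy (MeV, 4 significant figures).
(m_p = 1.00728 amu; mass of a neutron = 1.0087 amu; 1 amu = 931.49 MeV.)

Z = 19, so N = A − Z = 39 − 19 = 20.
Total constituent mass: 19 × 1.00728 + 20 × 1.0087 = 39.31232 amu
The mass defect is 39.31232 − 38.9533 = 0.35902 amu.
Converting to energy: 0.35902 amu × 931.49 MeV/amu = 334.424 MeV

334.4 MeV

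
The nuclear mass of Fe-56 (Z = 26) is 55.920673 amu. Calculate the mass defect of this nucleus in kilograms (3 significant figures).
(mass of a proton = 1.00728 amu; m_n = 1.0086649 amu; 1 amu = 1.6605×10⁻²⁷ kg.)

With 26 protons and 30 neutrons (A = 56):
Mass of separated nucleons = 26(1.00728) + 30(1.0086649) = 26.18928 + 30.2599470 = 56.4492270 amu
The mass defect is 56.4492270 − 55.920673 = 0.5285540 amu.
In SI units: 0.5285540 amu × 1.6605×10⁻²⁷ kg/amu = 8.7766e-28 kg

8.78e-28 kg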